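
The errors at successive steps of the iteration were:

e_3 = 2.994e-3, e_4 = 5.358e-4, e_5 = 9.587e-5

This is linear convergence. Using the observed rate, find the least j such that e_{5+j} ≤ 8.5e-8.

5

Rate ρ ≈ e_5/e_4 = 9.587e-5/5.358e-4 = 0.1789.
After j more steps, e_{5+j} ≈ 9.587e-5·ρ^j; need ρ^j ≤ 8.5e-8/9.587e-5 = 0.000886617.
j ≥ ln(0.000886617)/ln(0.1789) = -7.0281/-1.72093 = 4.084.
So 5 more iterations are needed.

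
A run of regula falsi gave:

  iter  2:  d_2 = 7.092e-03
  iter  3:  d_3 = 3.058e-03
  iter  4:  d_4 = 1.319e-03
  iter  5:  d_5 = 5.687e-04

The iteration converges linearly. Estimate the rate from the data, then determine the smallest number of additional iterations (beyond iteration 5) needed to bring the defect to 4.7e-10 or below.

Rate ρ ≈ d_5/d_4 = 5.687e-04/1.319e-03 = 0.4312.
After j more steps, d_{5+j} ≈ 5.687e-04·ρ^j; need ρ^j ≤ 4.7e-10/5.687e-04 = 8.26446e-07.
j ≥ ln(8.26446e-07)/ln(0.4312) = -14.0061/-0.84118 = 16.651.
So 17 more iterations are needed.

17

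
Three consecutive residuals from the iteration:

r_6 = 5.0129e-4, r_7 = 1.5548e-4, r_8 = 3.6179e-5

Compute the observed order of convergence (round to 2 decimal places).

1.25

p ≈ ln(r_8/r_7) / ln(r_7/r_6)
  = ln(3.6179e-5/1.5548e-4) / ln(1.5548e-4/5.0129e-4)
  = ln(0.232692) / ln(0.31016)
  = -1.45804 / -1.17067 ≈ 1.24547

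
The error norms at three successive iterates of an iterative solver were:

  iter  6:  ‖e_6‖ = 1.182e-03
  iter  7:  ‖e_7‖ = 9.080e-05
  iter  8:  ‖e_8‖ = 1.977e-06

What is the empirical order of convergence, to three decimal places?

p ≈ ln(‖e_8‖/‖e_7‖) / ln(‖e_7‖/‖e_6‖)
  = ln(1.977e-06/9.080e-05) / ln(9.080e-05/1.182e-03)
  = ln(0.0217731) / ln(0.076819)
  = -3.827080 / -2.566303 ≈ 1.491281

1.491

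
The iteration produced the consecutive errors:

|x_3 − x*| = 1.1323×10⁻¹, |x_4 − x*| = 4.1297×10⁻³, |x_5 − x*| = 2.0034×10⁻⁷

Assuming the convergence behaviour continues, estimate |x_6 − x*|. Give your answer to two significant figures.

First estimate the order: p ≈ ln(|x_5 − x*|/|x_4 − x*|) / ln(|x_4 − x*|/|x_3 − x*|) = ln(2.0034×10⁻⁷/4.1297×10⁻³)/ln(4.1297×10⁻³/1.1323×10⁻¹) = ln(4.8512e-05)/ln(0.0364718) ≈ 3.0000.
Then |x_6 − x*| ≈ |x_5 − x*|·(|x_5 − x*|/|x_4 − x*|)^p = 2.0034×10⁻⁷·(4.8512e-05)^3.0000 = 2.0034×10⁻⁷·1.14169e-13 ≈ 2.287e-20.

2.3e-20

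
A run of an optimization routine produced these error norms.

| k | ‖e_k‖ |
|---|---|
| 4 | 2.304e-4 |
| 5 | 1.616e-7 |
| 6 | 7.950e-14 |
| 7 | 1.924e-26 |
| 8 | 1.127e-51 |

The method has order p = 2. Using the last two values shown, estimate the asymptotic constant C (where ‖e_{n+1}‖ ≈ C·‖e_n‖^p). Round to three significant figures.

3.04

C ≈ ‖e_8‖ / ‖e_7‖^2
  = 1.127e-51 / (1.924e-26)^2
  = 1.127e-51 / 3.70178e-52 ≈ 3.0445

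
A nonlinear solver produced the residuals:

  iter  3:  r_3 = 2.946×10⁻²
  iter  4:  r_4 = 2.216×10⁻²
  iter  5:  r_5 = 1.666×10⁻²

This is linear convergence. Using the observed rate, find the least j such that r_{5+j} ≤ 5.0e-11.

69

Rate ρ ≈ r_5/r_4 = 1.666×10⁻²/2.216×10⁻² = 0.7518.
After j more steps, r_{5+j} ≈ 1.666×10⁻²·ρ^j; need ρ^j ≤ 5.0e-11/1.666×10⁻² = 3.0012e-09.
j ≥ ln(3.0012e-09)/ln(0.7518) = -19.6243/-0.28528 = 68.790.
So 69 more iterations are needed.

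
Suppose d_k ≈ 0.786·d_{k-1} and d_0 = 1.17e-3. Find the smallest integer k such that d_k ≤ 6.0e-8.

42

After k steps, d_k ≈ 1.17e-3·0.786^k.
Need 0.786^k ≤ 6.0e-8/1.17e-3 = 5.12821e-05.
k ≥ ln(5.12821e-05)/ln(0.786) = -9.8782/-0.24080 = 41.022.
Smallest integer k = 42.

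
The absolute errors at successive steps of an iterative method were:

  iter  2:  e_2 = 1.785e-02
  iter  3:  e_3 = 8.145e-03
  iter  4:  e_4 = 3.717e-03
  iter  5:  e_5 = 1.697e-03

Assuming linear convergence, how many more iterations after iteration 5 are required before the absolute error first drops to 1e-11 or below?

Rate ρ ≈ e_5/e_4 = 1.697e-03/3.717e-03 = 0.4566.
After j more steps, e_{5+j} ≈ 1.697e-03·ρ^j; need ρ^j ≤ 1e-11/1.697e-03 = 5.89275e-09.
j ≥ ln(5.89275e-09)/ln(0.4566) = -18.9495/-0.78395 = 24.172.
So 25 more iterations are needed.

25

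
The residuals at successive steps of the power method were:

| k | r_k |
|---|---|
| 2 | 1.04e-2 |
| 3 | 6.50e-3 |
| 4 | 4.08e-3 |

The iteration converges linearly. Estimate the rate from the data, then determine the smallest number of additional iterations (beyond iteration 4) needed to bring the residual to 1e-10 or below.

Rate ρ ≈ r_4/r_3 = 4.08e-3/6.50e-3 = 0.6277.
After j more steps, r_{4+j} ≈ 4.08e-3·ρ^j; need ρ^j ≤ 1e-10/4.08e-3 = 2.45098e-08.
j ≥ ln(2.45098e-08)/ln(0.6277) = -17.5242/-0.46569 = 37.631.
So 38 more iterations are needed.

38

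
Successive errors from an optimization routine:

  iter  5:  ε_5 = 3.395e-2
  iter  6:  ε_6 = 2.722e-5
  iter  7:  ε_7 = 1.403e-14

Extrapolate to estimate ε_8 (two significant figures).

1.9e-42

First estimate the order: p ≈ ln(ε_7/ε_6) / ln(ε_6/ε_5) = ln(1.403e-14/2.722e-5)/ln(2.722e-5/3.395e-2) = ln(5.1543e-10)/ln(0.000801767) ≈ 3.0000.
Then ε_8 ≈ ε_7·(ε_7/ε_6)^p = 1.403e-14·(5.1543e-10)^3.0000 = 1.403e-14·1.36933e-28 ≈ 1.921e-42.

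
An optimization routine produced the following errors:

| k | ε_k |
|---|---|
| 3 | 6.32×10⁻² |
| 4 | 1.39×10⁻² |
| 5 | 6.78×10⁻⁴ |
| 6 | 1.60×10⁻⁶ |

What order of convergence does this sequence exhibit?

2

Consecutive ratios: ε_6/ε_5 = 1.60×10⁻⁶/6.78×10⁻⁴ = 0.00235988, ε_5/ε_4 = 6.78×10⁻⁴/1.39×10⁻² = 0.048777.
p ≈ ln(0.00235988)/ln(0.048777) = -6.0491/-3.0205 ≈ 2.00.
So the convergence is quadratic (order 2).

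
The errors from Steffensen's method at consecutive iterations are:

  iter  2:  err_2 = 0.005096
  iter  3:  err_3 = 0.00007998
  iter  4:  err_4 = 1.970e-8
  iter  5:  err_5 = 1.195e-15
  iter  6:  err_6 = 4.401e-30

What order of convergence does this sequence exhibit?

2

Consecutive ratios: err_6/err_5 = 4.401e-30/1.195e-15 = 3.68285e-15, err_5/err_4 = 1.195e-15/1.970e-8 = 6.06599e-08.
p ≈ ln(3.68285e-15)/ln(6.06599e-08) = -33.2351/-16.6180 ≈ 2.00.
So the convergence is quadratic (order 2).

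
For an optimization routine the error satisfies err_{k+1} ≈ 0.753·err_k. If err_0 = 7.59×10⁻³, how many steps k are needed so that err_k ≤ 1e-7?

After k steps, err_k ≈ 7.59×10⁻³·0.753^k.
Need 0.753^k ≤ 1e-7/7.59×10⁻³ = 1.31752e-05.
k ≥ ln(1.31752e-05)/ln(0.753) = -11.2372/-0.28369 = 39.611.
Smallest integer k = 40.

40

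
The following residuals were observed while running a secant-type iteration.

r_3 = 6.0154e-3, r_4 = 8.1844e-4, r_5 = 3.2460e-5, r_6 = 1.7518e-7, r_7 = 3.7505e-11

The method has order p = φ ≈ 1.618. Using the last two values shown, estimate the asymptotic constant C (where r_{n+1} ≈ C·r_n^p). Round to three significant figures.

3.21

C ≈ r_7 / r_6^1.618
  = 3.7505e-11 / (1.7518e-7)^1.618
  = 3.7505e-11 / 1.16939e-11 ≈ 3.2072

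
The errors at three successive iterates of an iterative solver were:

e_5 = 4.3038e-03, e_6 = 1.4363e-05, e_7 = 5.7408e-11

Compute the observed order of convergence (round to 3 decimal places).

p ≈ ln(e_7/e_6) / ln(e_6/e_5)
  = ln(5.7408e-11/1.4363e-05) / ln(1.4363e-05/4.3038e-03)
  = ln(3.99694e-06) / ln(0.00333728)
  = -12.429981 / -5.702599 ≈ 2.179705

2.180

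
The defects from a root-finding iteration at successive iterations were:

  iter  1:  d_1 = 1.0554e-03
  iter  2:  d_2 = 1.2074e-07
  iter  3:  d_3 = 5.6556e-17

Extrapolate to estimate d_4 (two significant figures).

First estimate the order: p ≈ ln(d_3/d_2) / ln(d_2/d_1) = ln(5.6556e-17/1.2074e-07)/ln(1.2074e-07/1.0554e-03) = ln(4.68411e-10)/ln(0.000114402) ≈ 2.3669.
Then d_4 ≈ d_3·(d_3/d_2)^p = 5.6556e-17·(4.68411e-10)^2.3669 = 5.6556e-17·8.28528e-23 ≈ 4.686e-39.

4.7e-39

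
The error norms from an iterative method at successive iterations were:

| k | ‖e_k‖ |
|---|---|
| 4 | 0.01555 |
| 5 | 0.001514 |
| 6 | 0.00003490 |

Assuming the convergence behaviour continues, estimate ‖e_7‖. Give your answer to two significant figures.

7.8e-8

First estimate the order: p ≈ ln(‖e_6‖/‖e_5‖) / ln(‖e_5‖/‖e_4‖) = ln(0.00003490/0.001514)/ln(0.001514/0.01555) = ln(0.0230515)/ln(0.0973633) ≈ 1.6185.
Then ‖e_7‖ ≈ ‖e_6‖·(‖e_6‖/‖e_5‖)^p = 0.00003490·(0.0230515)^1.6185 = 0.00003490·0.00223887 ≈ 7.814e-08.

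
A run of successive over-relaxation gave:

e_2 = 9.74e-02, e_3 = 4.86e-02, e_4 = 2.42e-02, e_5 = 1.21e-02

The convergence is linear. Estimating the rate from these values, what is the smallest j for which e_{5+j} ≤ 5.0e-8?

18

Rate ρ ≈ e_5/e_4 = 1.21e-02/2.42e-02 = 0.5000.
After j more steps, e_{5+j} ≈ 1.21e-02·ρ^j; need ρ^j ≤ 5.0e-8/1.21e-02 = 4.13223e-06.
j ≥ ln(4.13223e-06)/ln(0.5000) = -12.3967/-0.69315 = 17.885.
So 18 more iterations are needed.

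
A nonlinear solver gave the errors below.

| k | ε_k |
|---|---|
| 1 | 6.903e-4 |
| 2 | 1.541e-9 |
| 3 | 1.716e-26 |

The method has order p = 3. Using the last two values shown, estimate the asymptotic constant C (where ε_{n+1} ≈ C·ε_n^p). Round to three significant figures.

4.69

C ≈ ε_3 / ε_2^3
  = 1.716e-26 / (1.541e-9)^3
  = 1.716e-26 / 3.65938e-27 ≈ 4.6893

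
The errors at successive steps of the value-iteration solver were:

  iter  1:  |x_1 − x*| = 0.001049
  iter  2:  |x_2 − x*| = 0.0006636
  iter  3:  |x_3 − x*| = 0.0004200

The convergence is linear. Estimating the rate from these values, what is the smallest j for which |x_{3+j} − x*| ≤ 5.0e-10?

Rate ρ ≈ |x_3 − x*|/|x_2 − x*| = 0.0004200/0.0006636 = 0.6329.
After j more steps, |x_{3+j} − x*| ≈ 0.0004200·ρ^j; need ρ^j ≤ 5.0e-10/0.0004200 = 1.19048e-06.
j ≥ ln(1.19048e-06)/ln(0.6329) = -13.6412/-0.45744 = 29.821.
So 30 more iterations are needed.

30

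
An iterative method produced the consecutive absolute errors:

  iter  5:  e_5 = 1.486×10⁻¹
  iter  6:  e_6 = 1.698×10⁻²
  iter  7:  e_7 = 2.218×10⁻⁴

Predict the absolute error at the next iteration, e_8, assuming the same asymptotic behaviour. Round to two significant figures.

First estimate the order: p ≈ ln(e_7/e_6) / ln(e_6/e_5) = ln(2.218×10⁻⁴/1.698×10⁻²)/ln(1.698×10⁻²/1.486×10⁻¹) = ln(0.0130624)/ln(0.114266) ≈ 1.9998.
Then e_8 ≈ e_7·(e_7/e_6)^p = 2.218×10⁻⁴·(0.0130624)^1.9998 = 2.218×10⁻⁴·0.000170774 ≈ 3.788e-08.

3.8e-8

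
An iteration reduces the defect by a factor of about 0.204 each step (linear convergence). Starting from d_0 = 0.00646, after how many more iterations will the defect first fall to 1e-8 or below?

9

After k steps, d_k ≈ 0.00646·0.204^k.
Need 0.204^k ≤ 1e-8/0.00646 = 1.54799e-06.
k ≥ ln(1.54799e-06)/ln(0.204) = -13.3786/-1.58964 = 8.416.
Smallest integer k = 9.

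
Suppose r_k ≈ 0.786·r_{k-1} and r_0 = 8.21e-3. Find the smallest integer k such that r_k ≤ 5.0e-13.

98

After k steps, r_k ≈ 8.21e-3·0.786^k.
Need 0.786^k ≤ 5.0e-13/8.21e-3 = 6.09013e-11.
k ≥ ln(6.09013e-11)/ln(0.786) = -23.5218/-0.24080 = 97.682.
Smallest integer k = 98.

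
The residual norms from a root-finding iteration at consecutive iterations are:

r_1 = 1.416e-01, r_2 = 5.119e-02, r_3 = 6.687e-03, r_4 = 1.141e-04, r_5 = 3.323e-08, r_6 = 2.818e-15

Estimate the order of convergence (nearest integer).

2

Consecutive ratios: r_6/r_5 = 2.818e-15/3.323e-08 = 8.48029e-08, r_5/r_4 = 3.323e-08/1.141e-04 = 0.000291236.
p ≈ ln(8.48029e-08)/ln(0.000291236) = -16.2829/-8.1414 ≈ 2.00.
So the convergence is quadratic (order 2).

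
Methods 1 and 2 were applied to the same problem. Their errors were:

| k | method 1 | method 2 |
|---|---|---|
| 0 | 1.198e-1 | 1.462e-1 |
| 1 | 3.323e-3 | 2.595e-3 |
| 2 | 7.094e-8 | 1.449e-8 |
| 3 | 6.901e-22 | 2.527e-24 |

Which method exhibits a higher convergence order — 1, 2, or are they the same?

same

Method 1: p ≈ ln(6.901e-22/7.094e-8)/ln(7.094e-8/3.323e-3) ≈ 3.00.
Method 2: p ≈ ln(2.527e-24/1.449e-8)/ln(1.449e-8/2.595e-3) ≈ 3.00.
Both orders ≈ 3.0 — effectively the same.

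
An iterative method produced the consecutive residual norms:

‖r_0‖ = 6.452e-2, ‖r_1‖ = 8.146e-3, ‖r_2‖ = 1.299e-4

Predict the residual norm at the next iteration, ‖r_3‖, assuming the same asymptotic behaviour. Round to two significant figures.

3.3e-8

First estimate the order: p ≈ ln(‖r_2‖/‖r_1‖) / ln(‖r_1‖/‖r_0‖) = ln(1.299e-4/8.146e-3)/ln(8.146e-3/6.452e-2) = ln(0.0159465)/ln(0.126255) ≈ 1.9998.
Then ‖r_3‖ ≈ ‖r_2‖·(‖r_2‖/‖r_1‖)^p = 1.299e-4·(0.0159465)^1.9998 = 1.299e-4·0.000254501 ≈ 3.306e-08.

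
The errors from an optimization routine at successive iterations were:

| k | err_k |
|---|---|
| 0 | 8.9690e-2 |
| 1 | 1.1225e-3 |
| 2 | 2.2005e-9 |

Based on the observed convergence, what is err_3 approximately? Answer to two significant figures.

1.7e-26

First estimate the order: p ≈ ln(err_2/err_1) / ln(err_1/err_0) = ln(2.2005e-9/1.1225e-3)/ln(1.1225e-3/8.9690e-2) = ln(1.96036e-06)/ln(0.0125153) ≈ 3.0000.
Then err_3 ≈ err_2·(err_2/err_1)^p = 2.2005e-9·(1.96036e-06)^3.0000 = 2.2005e-9·7.53369e-18 ≈ 1.658e-26.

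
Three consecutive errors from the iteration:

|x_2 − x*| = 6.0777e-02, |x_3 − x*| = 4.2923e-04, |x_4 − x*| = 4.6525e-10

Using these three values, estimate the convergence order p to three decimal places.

p ≈ ln(|x_4 − x*|/|x_3 − x*|) / ln(|x_3 − x*|/|x_2 − x*|)
  = ln(4.6525e-10/4.2923e-04) / ln(4.2923e-04/6.0777e-02)
  = ln(1.08392e-06) / ln(0.00706238)
  = -13.734926 / -4.952973 ≈ 2.773067

2.773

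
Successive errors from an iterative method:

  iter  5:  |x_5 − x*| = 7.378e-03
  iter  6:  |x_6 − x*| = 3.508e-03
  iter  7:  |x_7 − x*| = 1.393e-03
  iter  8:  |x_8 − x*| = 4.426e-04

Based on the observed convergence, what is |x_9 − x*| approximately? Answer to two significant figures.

First estimate the order: p ≈ ln(|x_8 − x*|/|x_7 − x*|) / ln(|x_7 − x*|/|x_6 − x*|) = ln(4.426e-04/1.393e-03)/ln(1.393e-03/3.508e-03) = ln(0.317732)/ln(0.397092) ≈ 1.2414.
Then |x_9 − x*| ≈ |x_8 − x*|·(|x_8 − x*|/|x_7 − x*|)^p = 4.426e-04·(0.317732)^1.2414 = 4.426e-04·0.240912 ≈ 0.0001066.

1.1e-4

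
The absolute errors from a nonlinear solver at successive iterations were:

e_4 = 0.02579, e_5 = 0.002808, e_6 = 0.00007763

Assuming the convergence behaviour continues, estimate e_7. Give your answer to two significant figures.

2.3e-7

First estimate the order: p ≈ ln(e_6/e_5) / ln(e_5/e_4) = ln(0.00007763/0.002808)/ln(0.002808/0.02579) = ln(0.027646)/ln(0.108879) ≈ 1.6181.
Then e_7 ≈ e_6·(e_6/e_5)^p = 0.00007763·(0.027646)^1.6181 = 0.00007763·0.00300888 ≈ 2.336e-07.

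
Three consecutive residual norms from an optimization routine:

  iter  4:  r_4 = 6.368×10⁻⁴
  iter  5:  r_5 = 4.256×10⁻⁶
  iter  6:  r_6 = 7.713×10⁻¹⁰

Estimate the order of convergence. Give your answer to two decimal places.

1.72

p ≈ ln(r_6/r_5) / ln(r_5/r_4)
  = ln(7.713×10⁻¹⁰/4.256×10⁻⁶) / ln(4.256×10⁻⁶/6.368×10⁻⁴)
  = ln(0.000181227) / ln(0.00668342)
  = -8.61576 / -5.00813 ≈ 1.72035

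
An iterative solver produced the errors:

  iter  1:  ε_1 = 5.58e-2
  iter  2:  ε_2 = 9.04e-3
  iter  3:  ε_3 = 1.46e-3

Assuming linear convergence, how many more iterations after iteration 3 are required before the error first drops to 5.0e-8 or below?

Rate ρ ≈ ε_3/ε_2 = 1.46e-3/9.04e-3 = 0.1615.
After j more steps, ε_{3+j} ≈ 1.46e-3·ρ^j; need ρ^j ≤ 5.0e-8/1.46e-3 = 3.42466e-05.
j ≥ ln(3.42466e-05)/ln(0.1615) = -10.2819/-1.82325 = 5.639.
So 6 more iterations are needed.

6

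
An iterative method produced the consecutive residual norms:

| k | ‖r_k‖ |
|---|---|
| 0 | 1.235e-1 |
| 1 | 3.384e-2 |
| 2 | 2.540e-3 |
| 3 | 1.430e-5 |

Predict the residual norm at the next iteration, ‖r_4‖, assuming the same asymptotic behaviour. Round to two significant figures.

First estimate the order: p ≈ ln(‖r_3‖/‖r_2‖) / ln(‖r_2‖/‖r_1‖) = ln(1.430e-5/2.540e-3)/ln(2.540e-3/3.384e-2) = ln(0.00562992)/ln(0.0750591) ≈ 2.0003.
Then ‖r_4‖ ≈ ‖r_3‖·(‖r_3‖/‖r_2‖)^p = 1.430e-5·(0.00562992)^2.0003 = 1.430e-5·3.16468e-05 ≈ 4.525e-10.

4.5e-10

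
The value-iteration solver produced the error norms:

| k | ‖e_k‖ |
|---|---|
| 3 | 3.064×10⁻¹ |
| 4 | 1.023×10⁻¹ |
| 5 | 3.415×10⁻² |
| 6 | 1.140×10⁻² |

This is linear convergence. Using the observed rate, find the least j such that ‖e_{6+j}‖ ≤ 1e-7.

Rate ρ ≈ ‖e_6‖/‖e_5‖ = 1.140×10⁻²/3.415×10⁻² = 0.3338.
After j more steps, ‖e_{6+j}‖ ≈ 1.140×10⁻²·ρ^j; need ρ^j ≤ 1e-7/1.140×10⁻² = 8.77193e-06.
j ≥ ln(8.77193e-06)/ln(0.3338) = -11.6440/-1.09721 = 10.612.
So 11 more iterations are needed.

11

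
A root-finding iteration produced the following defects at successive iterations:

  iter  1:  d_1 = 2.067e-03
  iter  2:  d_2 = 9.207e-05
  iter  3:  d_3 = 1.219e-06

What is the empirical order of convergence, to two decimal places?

p ≈ ln(d_3/d_2) / ln(d_2/d_1)
  = ln(1.219e-06/9.207e-05) / ln(9.207e-05/2.067e-03)
  = ln(0.0132399) / ln(0.0445428)
  = -4.32452 / -3.11130 ≈ 1.38994

1.39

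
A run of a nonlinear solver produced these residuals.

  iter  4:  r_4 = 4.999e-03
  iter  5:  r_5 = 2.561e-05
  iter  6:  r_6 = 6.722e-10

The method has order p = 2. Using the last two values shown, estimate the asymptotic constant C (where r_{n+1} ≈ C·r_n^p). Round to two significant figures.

C ≈ r_6 / r_5^2
  = 6.722e-10 / (2.561e-05)^2
  = 6.722e-10 / 6.55872e-10 ≈ 1.0249

1.0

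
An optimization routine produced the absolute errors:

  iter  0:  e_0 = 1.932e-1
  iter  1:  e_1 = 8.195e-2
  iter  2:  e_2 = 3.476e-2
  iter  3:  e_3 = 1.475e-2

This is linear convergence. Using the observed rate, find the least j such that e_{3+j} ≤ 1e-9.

Rate ρ ≈ e_3/e_2 = 1.475e-2/3.476e-2 = 0.4243.
After j more steps, e_{3+j} ≈ 1.475e-2·ρ^j; need ρ^j ≤ 1e-9/1.475e-2 = 6.77966e-08.
j ≥ ln(6.77966e-08)/ln(0.4243) = -16.5068/-0.85731 = 19.254.
So 20 more iterations are needed.

20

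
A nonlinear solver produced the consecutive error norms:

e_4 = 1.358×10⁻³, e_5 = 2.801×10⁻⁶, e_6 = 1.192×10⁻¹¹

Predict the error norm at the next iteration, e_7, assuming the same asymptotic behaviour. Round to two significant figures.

First estimate the order: p ≈ ln(e_6/e_5) / ln(e_5/e_4) = ln(1.192×10⁻¹¹/2.801×10⁻⁶)/ln(2.801×10⁻⁶/1.358×10⁻³) = ln(4.25562e-06)/ln(0.00206259) ≈ 1.9999.
Then e_7 ≈ e_6·(e_6/e_5)^p = 1.192×10⁻¹¹·(4.25562e-06)^1.9999 = 1.192×10⁻¹¹·1.81327e-11 ≈ 2.161e-22.

2.2e-22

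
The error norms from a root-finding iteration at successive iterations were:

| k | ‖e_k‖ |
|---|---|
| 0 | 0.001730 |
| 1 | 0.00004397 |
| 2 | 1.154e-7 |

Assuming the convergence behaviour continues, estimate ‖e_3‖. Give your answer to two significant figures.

7.7e-12

First estimate the order: p ≈ ln(‖e_2‖/‖e_1‖) / ln(‖e_1‖/‖e_0‖) = ln(1.154e-7/0.00004397)/ln(0.00004397/0.001730) = ln(0.00262452)/ln(0.0254162) ≈ 1.6183.
Then ‖e_3‖ ≈ ‖e_2‖·(‖e_2‖/‖e_1‖)^p = 1.154e-7·(0.00262452)^1.6183 = 1.154e-7·6.65654e-05 ≈ 7.682e-12.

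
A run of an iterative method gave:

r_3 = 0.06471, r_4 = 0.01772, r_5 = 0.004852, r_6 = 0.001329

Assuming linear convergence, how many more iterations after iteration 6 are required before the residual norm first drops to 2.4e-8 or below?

9

Rate ρ ≈ r_6/r_5 = 0.001329/0.004852 = 0.2739.
After j more steps, r_{6+j} ≈ 0.001329·ρ^j; need ρ^j ≤ 2.4e-8/0.001329 = 1.80587e-05.
j ≥ ln(1.80587e-05)/ln(0.2739) = -10.9219/-1.29499 = 8.434.
So 9 more iterations are needed.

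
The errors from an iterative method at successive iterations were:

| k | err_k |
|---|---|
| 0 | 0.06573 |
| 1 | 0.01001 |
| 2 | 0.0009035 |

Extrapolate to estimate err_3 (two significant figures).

First estimate the order: p ≈ ln(err_2/err_1) / ln(err_1/err_0) = ln(0.0009035/0.01001)/ln(0.01001/0.06573) = ln(0.0902597)/ln(0.15229) ≈ 1.2780.
Then err_3 ≈ err_2·(err_2/err_1)^p = 0.0009035·(0.0902597)^1.2780 = 0.0009035·0.046251 ≈ 4.179e-05.

4.2e-5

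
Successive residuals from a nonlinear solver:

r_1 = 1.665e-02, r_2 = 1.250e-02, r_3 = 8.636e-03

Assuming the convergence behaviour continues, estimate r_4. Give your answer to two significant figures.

First estimate the order: p ≈ ln(r_3/r_2) / ln(r_2/r_1) = ln(8.636e-03/1.250e-02)/ln(1.250e-02/1.665e-02) = ln(0.69088)/ln(0.750751) ≈ 1.2899.
Then r_4 ≈ r_3·(r_3/r_2)^p = 8.636e-03·(0.69088)^1.2899 = 8.636e-03·0.620648 ≈ 0.00536.

5.4e-3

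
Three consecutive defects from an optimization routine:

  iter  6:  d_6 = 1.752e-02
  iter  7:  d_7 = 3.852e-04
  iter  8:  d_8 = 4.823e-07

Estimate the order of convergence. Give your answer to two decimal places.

p ≈ ln(d_8/d_7) / ln(d_7/d_6)
  = ln(4.823e-07/3.852e-04) / ln(3.852e-04/1.752e-02)
  = ln(0.00125208) / ln(0.0219863)
  = -6.68295 / -3.81734 ≈ 1.75068

1.75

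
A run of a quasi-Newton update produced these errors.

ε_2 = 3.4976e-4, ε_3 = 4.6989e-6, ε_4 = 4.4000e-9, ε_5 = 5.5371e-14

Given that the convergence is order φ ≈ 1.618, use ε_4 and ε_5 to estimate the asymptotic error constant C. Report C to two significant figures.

1.8

C ≈ ε_5 / ε_4^1.618
  = 5.5371e-14 / (4.4000e-9)^1.618
  = 5.5371e-14 / 3.01374e-14 ≈ 1.8373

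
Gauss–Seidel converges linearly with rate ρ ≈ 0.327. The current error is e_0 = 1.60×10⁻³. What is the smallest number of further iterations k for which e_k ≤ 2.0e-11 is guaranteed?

After k steps, e_k ≈ 1.60×10⁻³·0.327^k.
Need 0.327^k ≤ 2.0e-11/1.60×10⁻³ = 1.25e-08.
k ≥ ln(1.25e-08)/ln(0.327) = -18.1975/-1.11780 = 16.280.
Smallest integer k = 17.

17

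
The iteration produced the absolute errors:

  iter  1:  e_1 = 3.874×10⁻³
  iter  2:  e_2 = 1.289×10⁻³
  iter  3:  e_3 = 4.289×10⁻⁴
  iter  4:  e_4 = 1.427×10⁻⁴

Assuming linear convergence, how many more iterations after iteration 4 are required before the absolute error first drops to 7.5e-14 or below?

Rate ρ ≈ e_4/e_3 = 1.427×10⁻⁴/4.289×10⁻⁴ = 0.3327.
After j more steps, e_{4+j} ≈ 1.427×10⁻⁴·ρ^j; need ρ^j ≤ 7.5e-14/1.427×10⁻⁴ = 5.25578e-10.
j ≥ ln(5.25578e-10)/ln(0.3327) = -21.3665/-1.10051 = 19.415.
So 20 more iterations are needed.

20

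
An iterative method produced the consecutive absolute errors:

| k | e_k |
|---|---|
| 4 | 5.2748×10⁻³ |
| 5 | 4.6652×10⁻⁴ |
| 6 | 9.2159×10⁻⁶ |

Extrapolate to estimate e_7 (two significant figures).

First estimate the order: p ≈ ln(e_6/e_5) / ln(e_5/e_4) = ln(9.2159×10⁻⁶/4.6652×10⁻⁴)/ln(4.6652×10⁻⁴/5.2748×10⁻³) = ln(0.0197546)/ln(0.0884432) ≈ 1.6180.
Then e_7 ≈ e_6·(e_6/e_5)^p = 9.2159×10⁻⁶·(0.0197546)^1.6180 = 9.2159×10⁻⁶·0.0017474 ≈ 1.61e-08.

1.6e-8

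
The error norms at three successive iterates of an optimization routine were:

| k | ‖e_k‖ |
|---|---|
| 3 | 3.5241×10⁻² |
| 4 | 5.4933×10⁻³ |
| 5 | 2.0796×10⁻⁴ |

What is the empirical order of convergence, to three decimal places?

p ≈ ln(‖e_5‖/‖e_4‖) / ln(‖e_4‖/‖e_3‖)
  = ln(2.0796×10⁻⁴/5.4933×10⁻³) / ln(5.4933×10⁻³/3.5241×10⁻²)
  = ln(0.037857) / ln(0.155878)
  = -3.273939 / -1.858682 ≈ 1.761430

1.761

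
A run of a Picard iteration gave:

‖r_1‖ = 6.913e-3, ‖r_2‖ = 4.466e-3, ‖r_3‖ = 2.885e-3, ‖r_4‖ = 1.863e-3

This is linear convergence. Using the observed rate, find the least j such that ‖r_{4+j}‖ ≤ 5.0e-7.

19

Rate ρ ≈ ‖r_4‖/‖r_3‖ = 1.863e-3/2.885e-3 = 0.6458.
After j more steps, ‖r_{4+j}‖ ≈ 1.863e-3·ρ^j; need ρ^j ≤ 5.0e-7/1.863e-3 = 0.000268384.
j ≥ ln(0.000268384)/ln(0.6458) = -8.2231/-0.43727 = 18.806.
So 19 more iterations are needed.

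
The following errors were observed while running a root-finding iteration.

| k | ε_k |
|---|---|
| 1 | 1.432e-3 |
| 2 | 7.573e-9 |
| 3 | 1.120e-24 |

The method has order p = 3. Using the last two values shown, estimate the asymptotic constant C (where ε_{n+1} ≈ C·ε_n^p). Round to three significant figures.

C ≈ ε_3 / ε_2^3
  = 1.120e-24 / (7.573e-9)^3
  = 1.120e-24 / 4.34314e-25 ≈ 2.5788

2.58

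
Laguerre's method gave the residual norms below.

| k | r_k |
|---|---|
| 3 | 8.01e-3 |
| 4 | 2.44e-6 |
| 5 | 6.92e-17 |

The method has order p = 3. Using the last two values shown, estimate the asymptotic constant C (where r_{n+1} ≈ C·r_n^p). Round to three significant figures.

C ≈ r_5 / r_4^3
  = 6.92e-17 / (2.44e-6)^3
  = 6.92e-17 / 1.45268e-17 ≈ 4.7636

4.76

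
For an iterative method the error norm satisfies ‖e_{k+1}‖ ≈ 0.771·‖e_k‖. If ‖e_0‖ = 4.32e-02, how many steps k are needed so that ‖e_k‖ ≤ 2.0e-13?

After k steps, ‖e_k‖ ≈ 4.32e-02·0.771^k.
Need 0.771^k ≤ 2.0e-13/4.32e-02 = 4.62963e-12.
k ≥ ln(4.62963e-12)/ln(0.771) = -26.0985/-0.26007 = 100.352.
Smallest integer k = 101.

101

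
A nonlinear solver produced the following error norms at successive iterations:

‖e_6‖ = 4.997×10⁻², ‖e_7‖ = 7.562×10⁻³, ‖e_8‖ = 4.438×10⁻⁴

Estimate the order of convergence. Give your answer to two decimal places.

1.50

p ≈ ln(‖e_8‖/‖e_7‖) / ln(‖e_7‖/‖e_6‖)
  = ln(4.438×10⁻⁴/7.562×10⁻³) / ln(7.562×10⁻³/4.997×10⁻²)
  = ln(0.0586882) / ln(0.151331)
  = -2.83552 / -1.88829 ≈ 1.50163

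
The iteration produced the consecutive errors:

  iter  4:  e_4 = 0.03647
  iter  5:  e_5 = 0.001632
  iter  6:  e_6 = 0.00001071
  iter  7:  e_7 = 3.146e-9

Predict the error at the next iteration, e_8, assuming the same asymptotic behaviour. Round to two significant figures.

First estimate the order: p ≈ ln(e_7/e_6) / ln(e_6/e_5) = ln(3.146e-9/0.00001071)/ln(0.00001071/0.001632) = ln(0.000293744)/ln(0.0065625) ≈ 1.6180.
Then e_8 ≈ e_7·(e_7/e_6)^p = 3.146e-9·(0.000293744)^1.6180 = 3.146e-9·1.9283e-06 ≈ 6.066e-15.

6.1e-15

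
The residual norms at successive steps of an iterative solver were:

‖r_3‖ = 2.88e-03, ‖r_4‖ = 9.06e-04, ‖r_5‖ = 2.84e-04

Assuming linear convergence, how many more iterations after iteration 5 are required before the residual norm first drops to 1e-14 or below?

Rate ρ ≈ ‖r_5‖/‖r_4‖ = 2.84e-04/9.06e-04 = 0.3135.
After j more steps, ‖r_{5+j}‖ ≈ 2.84e-04·ρ^j; need ρ^j ≤ 1e-14/2.84e-04 = 3.52113e-11.
j ≥ ln(3.52113e-11)/ln(0.3135) = -24.0697/-1.15996 = 20.750.
So 21 more iterations are needed.

21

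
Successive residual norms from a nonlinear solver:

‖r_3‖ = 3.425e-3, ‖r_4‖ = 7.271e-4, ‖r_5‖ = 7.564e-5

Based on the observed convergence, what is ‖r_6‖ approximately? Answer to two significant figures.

2.8e-6

First estimate the order: p ≈ ln(‖r_5‖/‖r_4‖) / ln(‖r_4‖/‖r_3‖) = ln(7.564e-5/7.271e-4)/ln(7.271e-4/3.425e-3) = ln(0.10403)/ln(0.212292) ≈ 1.4602.
Then ‖r_6‖ ≈ ‖r_5‖·(‖r_5‖/‖r_4‖)^p = 7.564e-5·(0.10403)^1.4602 = 7.564e-5·0.036716 ≈ 2.777e-06.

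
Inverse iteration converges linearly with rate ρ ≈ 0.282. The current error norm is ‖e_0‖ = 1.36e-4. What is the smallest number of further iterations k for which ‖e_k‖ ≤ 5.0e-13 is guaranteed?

After k steps, ‖e_k‖ ≈ 1.36e-4·0.282^k.
Need 0.282^k ≤ 5.0e-13/1.36e-4 = 3.67647e-09.
k ≥ ln(3.67647e-09)/ln(0.282) = -19.4213/-1.26585 = 15.342.
Smallest integer k = 16.

16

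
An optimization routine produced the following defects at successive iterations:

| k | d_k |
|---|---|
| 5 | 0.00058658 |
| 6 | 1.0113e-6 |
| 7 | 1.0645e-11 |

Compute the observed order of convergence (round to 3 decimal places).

p ≈ ln(d_7/d_6) / ln(d_6/d_5)
  = ln(1.0645e-11/1.0113e-6) / ln(1.0113e-6/0.00058658)
  = ln(1.05261e-05) / ln(0.00172406)
  = -11.461653 / -6.363073 ≈ 1.801276

1.801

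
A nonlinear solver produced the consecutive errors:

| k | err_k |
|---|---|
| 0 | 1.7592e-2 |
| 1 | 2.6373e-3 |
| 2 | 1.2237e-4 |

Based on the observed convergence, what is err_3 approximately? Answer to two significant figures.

First estimate the order: p ≈ ln(err_2/err_1) / ln(err_1/err_0) = ln(1.2237e-4/2.6373e-3)/ln(2.6373e-3/1.7592e-2) = ln(0.0463997)/ln(0.149915) ≈ 1.6180.
Then err_3 ≈ err_2·(err_2/err_1)^p = 1.2237e-4·(0.0463997)^1.6180 = 1.2237e-4·0.00695699 ≈ 8.513e-07.

8.5e-7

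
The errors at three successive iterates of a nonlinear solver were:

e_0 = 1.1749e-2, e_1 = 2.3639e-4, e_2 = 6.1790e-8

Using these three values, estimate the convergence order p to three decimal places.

2.112

p ≈ ln(e_2/e_1) / ln(e_1/e_0)
  = ln(6.1790e-8/2.3639e-4) / ln(2.3639e-4/1.1749e-2)
  = ln(0.00026139) / ln(0.02012)
  = -8.249497 / -3.906041 ≈ 2.111984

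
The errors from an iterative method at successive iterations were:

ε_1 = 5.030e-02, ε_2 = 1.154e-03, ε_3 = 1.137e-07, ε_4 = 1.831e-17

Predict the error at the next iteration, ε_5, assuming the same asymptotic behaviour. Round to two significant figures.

2.1e-41

First estimate the order: p ≈ ln(ε_4/ε_3) / ln(ε_3/ε_2) = ln(1.831e-17/1.137e-07)/ln(1.137e-07/1.154e-03) = ln(1.61038e-10)/ln(9.85269e-05) ≈ 2.4443.
Then ε_5 ≈ ε_4·(ε_4/ε_3)^p = 1.831e-17·(1.61038e-10)^2.4443 = 1.831e-17·1.15557e-24 ≈ 2.116e-41.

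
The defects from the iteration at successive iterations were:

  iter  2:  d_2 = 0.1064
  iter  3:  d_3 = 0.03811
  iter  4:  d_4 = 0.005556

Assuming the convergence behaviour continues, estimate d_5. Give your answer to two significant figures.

First estimate the order: p ≈ ln(d_4/d_3) / ln(d_3/d_2) = ln(0.005556/0.03811)/ln(0.03811/0.1064) = ln(0.145789)/ln(0.358177) ≈ 1.8755.
Then d_5 ≈ d_4·(d_4/d_3)^p = 0.005556·(0.145789)^1.8755 = 0.005556·0.0270126 ≈ 0.0001501.

1.5e-4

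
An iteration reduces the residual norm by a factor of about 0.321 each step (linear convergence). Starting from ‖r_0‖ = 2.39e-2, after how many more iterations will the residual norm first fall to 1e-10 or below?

After k steps, ‖r_k‖ ≈ 2.39e-2·0.321^k.
Need 0.321^k ≤ 1e-10/2.39e-2 = 4.1841e-09.
k ≥ ln(4.1841e-09)/ln(0.321) = -19.2920/-1.13631 = 16.978.
Smallest integer k = 17.

17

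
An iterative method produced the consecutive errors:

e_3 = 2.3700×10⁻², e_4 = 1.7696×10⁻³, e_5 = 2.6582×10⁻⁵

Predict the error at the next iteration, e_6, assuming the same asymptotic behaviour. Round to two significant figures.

First estimate the order: p ≈ ln(e_5/e_4) / ln(e_4/e_3) = ln(2.6582×10⁻⁵/1.7696×10⁻³)/ln(1.7696×10⁻³/2.3700×10⁻²) = ln(0.0150215)/ln(0.0746667) ≈ 1.6180.
Then e_6 ≈ e_5·(e_5/e_4)^p = 2.6582×10⁻⁵·(0.0150215)^1.6180 = 2.6582×10⁻⁵·0.00112182 ≈ 2.982e-08.

3.0e-8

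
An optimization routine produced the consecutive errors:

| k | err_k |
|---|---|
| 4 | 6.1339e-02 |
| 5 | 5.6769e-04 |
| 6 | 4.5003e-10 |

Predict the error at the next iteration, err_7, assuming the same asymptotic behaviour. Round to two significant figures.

2.2e-28

First estimate the order: p ≈ ln(err_6/err_5) / ln(err_5/err_4) = ln(4.5003e-10/5.6769e-04)/ln(5.6769e-04/6.1339e-02) = ln(7.92739e-07)/ln(0.00925496) ≈ 3.0000.
Then err_7 ≈ err_6·(err_6/err_5)^p = 4.5003e-10·(7.92739e-07)^3.0000 = 4.5003e-10·4.98185e-19 ≈ 2.242e-28.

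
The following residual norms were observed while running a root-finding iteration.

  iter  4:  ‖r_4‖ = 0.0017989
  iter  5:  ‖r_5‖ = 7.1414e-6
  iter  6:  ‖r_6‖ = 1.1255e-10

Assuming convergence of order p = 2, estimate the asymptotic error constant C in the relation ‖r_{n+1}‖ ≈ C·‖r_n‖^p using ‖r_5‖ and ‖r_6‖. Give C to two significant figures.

2.2

C ≈ ‖r_6‖ / ‖r_5‖^2
  = 1.1255e-10 / (7.1414e-6)^2
  = 1.1255e-10 / 5.09996e-11 ≈ 2.2069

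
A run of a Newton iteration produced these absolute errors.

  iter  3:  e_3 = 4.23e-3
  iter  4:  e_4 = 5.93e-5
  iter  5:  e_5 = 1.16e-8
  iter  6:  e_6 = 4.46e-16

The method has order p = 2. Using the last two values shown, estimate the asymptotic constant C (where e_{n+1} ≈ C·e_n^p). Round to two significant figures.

C ≈ e_6 / e_5^2
  = 4.46e-16 / (1.16e-8)^2
  = 4.46e-16 / 1.3456e-16 ≈ 3.3145

3.3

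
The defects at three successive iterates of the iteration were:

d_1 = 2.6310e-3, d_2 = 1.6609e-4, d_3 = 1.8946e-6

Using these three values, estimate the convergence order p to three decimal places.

p ≈ ln(d_3/d_2) / ln(d_2/d_1)
  = ln(1.8946e-6/1.6609e-4) / ln(1.6609e-4/2.6310e-3)
  = ln(0.0114071) / ln(0.0631281)
  = -4.473519 / -2.762589 ≈ 1.619321

1.619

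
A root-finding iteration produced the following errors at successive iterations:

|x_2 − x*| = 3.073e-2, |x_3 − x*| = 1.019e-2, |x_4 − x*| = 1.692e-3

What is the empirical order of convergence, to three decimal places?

1.627

p ≈ ln(|x_4 − x*|/|x_3 − x*|) / ln(|x_3 − x*|/|x_2 − x*|)
  = ln(1.692e-3/1.019e-2) / ln(1.019e-2/3.073e-2)
  = ln(0.166045) / ln(0.331598)
  = -1.795496 / -1.103832 ≈ 1.626603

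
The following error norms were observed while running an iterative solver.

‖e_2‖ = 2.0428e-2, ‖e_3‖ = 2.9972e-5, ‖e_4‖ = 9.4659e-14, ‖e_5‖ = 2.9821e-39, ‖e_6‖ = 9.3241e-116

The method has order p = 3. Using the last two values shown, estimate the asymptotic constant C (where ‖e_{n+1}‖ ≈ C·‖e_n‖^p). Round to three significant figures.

3.52

C ≈ ‖e_6‖ / ‖e_5‖^3
  = 9.3241e-116 / (2.9821e-39)^3
  = 9.3241e-116 / 2.65196e-116 ≈ 3.5159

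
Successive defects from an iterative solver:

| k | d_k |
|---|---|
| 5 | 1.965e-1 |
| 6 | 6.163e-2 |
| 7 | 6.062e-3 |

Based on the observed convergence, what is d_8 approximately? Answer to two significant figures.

5.9e-5

First estimate the order: p ≈ ln(d_7/d_6) / ln(d_6/d_5) = ln(6.062e-3/6.163e-2)/ln(6.163e-2/1.965e-1) = ln(0.0983612)/ln(0.313639) ≈ 2.0001.
Then d_8 ≈ d_7·(d_7/d_6)^p = 6.062e-3·(0.0983612)^2.0001 = 6.062e-3·0.00967268 ≈ 5.864e-05.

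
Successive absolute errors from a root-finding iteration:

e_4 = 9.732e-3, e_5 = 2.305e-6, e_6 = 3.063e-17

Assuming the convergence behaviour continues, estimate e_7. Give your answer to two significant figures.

First estimate the order: p ≈ ln(e_6/e_5) / ln(e_5/e_4) = ln(3.063e-17/2.305e-6)/ln(2.305e-6/9.732e-3) = ln(1.32885e-11)/ln(0.000236848) ≈ 3.0000.
Then e_7 ≈ e_6·(e_6/e_5)^p = 3.063e-17·(1.32885e-11)^3.0000 = 3.063e-17·2.34654e-33 ≈ 7.187e-50.

7.2e-50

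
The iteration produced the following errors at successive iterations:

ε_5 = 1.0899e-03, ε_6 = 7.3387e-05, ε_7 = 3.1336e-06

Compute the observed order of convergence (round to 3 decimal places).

p ≈ ln(ε_7/ε_6) / ln(ε_6/ε_5)
  = ln(3.1336e-06/7.3387e-05) / ln(7.3387e-05/1.0899e-03)
  = ln(0.0426997) / ln(0.0673337)
  = -3.153563 / -2.698094 ≈ 1.168811

1.169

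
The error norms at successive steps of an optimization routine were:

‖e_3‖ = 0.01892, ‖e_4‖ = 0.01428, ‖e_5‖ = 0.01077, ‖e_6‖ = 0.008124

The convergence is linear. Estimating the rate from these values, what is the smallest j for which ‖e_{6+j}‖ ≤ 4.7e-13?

84

Rate ρ ≈ ‖e_6‖/‖e_5‖ = 0.008124/0.01077 = 0.7543.
After j more steps, ‖e_{6+j}‖ ≈ 0.008124·ρ^j; need ρ^j ≤ 4.7e-13/0.008124 = 5.78533e-11.
j ≥ ln(5.78533e-11)/ln(0.7543) = -23.5731/-0.28197 = 83.601.
So 84 more iterations are needed.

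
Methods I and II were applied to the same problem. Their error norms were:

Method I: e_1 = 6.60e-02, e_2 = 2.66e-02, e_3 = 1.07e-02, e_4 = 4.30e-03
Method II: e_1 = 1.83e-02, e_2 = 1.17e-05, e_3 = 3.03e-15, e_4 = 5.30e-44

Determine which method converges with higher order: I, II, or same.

Method I: p ≈ ln(4.30e-03/1.07e-02)/ln(1.07e-02/2.66e-02) ≈ 1.00.
Method II: p ≈ ln(5.30e-44/3.03e-15)/ln(3.03e-15/1.17e-05) ≈ 3.00.
Method II has the higher order (≈3.0 vs ≈1.0).

II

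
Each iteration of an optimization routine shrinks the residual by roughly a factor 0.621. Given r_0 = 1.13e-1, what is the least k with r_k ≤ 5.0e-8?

After k steps, r_k ≈ 1.13e-1·0.621^k.
Need 0.621^k ≤ 5.0e-8/1.13e-1 = 4.42478e-07.
k ≥ ln(4.42478e-07)/ln(0.621) = -14.6309/-0.47642 = 30.710.
Smallest integer k = 31.

31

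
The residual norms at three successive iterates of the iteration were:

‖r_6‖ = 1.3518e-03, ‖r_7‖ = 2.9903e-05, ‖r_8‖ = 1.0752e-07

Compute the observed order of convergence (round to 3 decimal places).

1.477

p ≈ ln(‖r_8‖/‖r_7‖) / ln(‖r_7‖/‖r_6‖)
  = ln(1.0752e-07/2.9903e-05) / ln(2.9903e-05/1.3518e-03)
  = ln(0.00359563) / ln(0.0221209)
  = -5.628036 / -3.811232 ≈ 1.476697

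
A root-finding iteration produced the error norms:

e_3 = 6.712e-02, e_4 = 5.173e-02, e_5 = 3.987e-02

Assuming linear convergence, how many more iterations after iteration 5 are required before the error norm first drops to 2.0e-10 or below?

74

Rate ρ ≈ e_5/e_4 = 3.987e-02/5.173e-02 = 0.7707.
After j more steps, e_{5+j} ≈ 3.987e-02·ρ^j; need ρ^j ≤ 2.0e-10/3.987e-02 = 5.0163e-09.
j ≥ ln(5.0163e-09)/ln(0.7707) = -19.1106/-0.26046 = 73.372.
So 74 more iterations are needed.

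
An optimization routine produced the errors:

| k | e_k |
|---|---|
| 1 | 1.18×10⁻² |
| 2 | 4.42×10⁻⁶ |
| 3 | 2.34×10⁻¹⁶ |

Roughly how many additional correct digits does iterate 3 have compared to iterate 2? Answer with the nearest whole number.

Digits gained ≈ log₁₀(e_2/e_3) = log₁₀(4.42×10⁻⁶/2.34×10⁻¹⁶) = log₁₀(1.88889e+10) ≈ 10.276.

10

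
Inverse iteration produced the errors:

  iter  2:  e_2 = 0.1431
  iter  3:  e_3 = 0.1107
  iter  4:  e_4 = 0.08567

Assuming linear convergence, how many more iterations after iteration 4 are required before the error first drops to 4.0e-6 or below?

Rate ρ ≈ e_4/e_3 = 0.08567/0.1107 = 0.7739.
After j more steps, e_{4+j} ≈ 0.08567·ρ^j; need ρ^j ≤ 4.0e-6/0.08567 = 4.66908e-05.
j ≥ ln(4.66908e-05)/ln(0.7739) = -9.9720/-0.25631 = 38.906.
So 39 more iterations are needed.

39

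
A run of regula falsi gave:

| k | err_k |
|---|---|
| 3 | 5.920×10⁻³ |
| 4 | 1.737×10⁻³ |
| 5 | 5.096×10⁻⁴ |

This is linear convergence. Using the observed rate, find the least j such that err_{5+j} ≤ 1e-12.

Rate ρ ≈ err_5/err_4 = 5.096×10⁻⁴/1.737×10⁻³ = 0.2934.
After j more steps, err_{5+j} ≈ 5.096×10⁻⁴·ρ^j; need ρ^j ≤ 1e-12/5.096×10⁻⁴ = 1.96232e-09.
j ≥ ln(1.96232e-09)/ln(0.2934) = -20.0491/-1.22622 = 16.350.
So 17 more iterations are needed.

17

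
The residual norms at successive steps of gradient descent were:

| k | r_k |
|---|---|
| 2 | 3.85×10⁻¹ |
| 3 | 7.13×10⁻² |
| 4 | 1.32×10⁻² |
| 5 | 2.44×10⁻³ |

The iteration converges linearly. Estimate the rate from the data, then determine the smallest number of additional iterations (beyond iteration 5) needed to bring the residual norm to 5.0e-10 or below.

Rate ρ ≈ r_5/r_4 = 2.44×10⁻³/1.32×10⁻² = 0.1848.
After j more steps, r_{5+j} ≈ 2.44×10⁻³·ρ^j; need ρ^j ≤ 5.0e-10/2.44×10⁻³ = 2.04918e-07.
j ≥ ln(2.04918e-07)/ln(0.1848) = -15.4007/-1.68848 = 9.121.
So 10 more iterations are needed.

10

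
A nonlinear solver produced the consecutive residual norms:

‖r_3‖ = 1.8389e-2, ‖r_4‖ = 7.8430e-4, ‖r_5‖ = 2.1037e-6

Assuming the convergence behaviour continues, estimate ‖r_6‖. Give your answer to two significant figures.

First estimate the order: p ≈ ln(‖r_5‖/‖r_4‖) / ln(‖r_4‖/‖r_3‖) = ln(2.1037e-6/7.8430e-4)/ln(7.8430e-4/1.8389e-2) = ln(0.00268226)/ln(0.0426505) ≈ 1.8769.
Then ‖r_6‖ ≈ ‖r_5‖·(‖r_5‖/‖r_4‖)^p = 2.1037e-6·(0.00268226)^1.8769 = 2.1037e-6·1.49126e-05 ≈ 3.137e-11.

3.1e-11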